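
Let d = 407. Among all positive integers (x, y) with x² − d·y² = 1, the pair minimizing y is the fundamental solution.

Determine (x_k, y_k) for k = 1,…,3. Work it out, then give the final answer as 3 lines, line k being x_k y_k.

2663 132
14183137 703032
75539384999 3744348300

[20; 5,1,2,1,5,40] for √407; ℓ=6 ⇒ convergent index 5
a_0=20:  p_0=20·1+0=20,  q_0=20·0+1=1
a_1=5:  p_1=5·20+1=101,  q_1=5·1+0=5
a_2=1:  p_2=1·101+20=121,  q_2=1·5+1=6
a_3=2:  p_3=2·121+101=343,  q_3=2·6+5=17
a_4=1:  p_4=1·343+121=464,  q_4=1·17+6=23
a_5=5:  p_5=5·464+343=2663,  q_5=5·23+17=132
→ (2663, 132).  Check: 2663²=7091569, 407·132²=7091568, difference 1.
(2663+132√407)^2 = 14183137 + 703032√407
(2663+132√407)^3 = 75539384999 + 3744348300√407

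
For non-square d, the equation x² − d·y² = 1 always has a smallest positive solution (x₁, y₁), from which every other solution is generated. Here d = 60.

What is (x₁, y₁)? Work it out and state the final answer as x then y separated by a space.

31 4

√60 → a₀=7, period (1,2,1,14); ℓ=4 even so k=3
i=0: a=7 ⇒ p=7, q=1
i=1: a=1 ⇒ p=8, q=1
i=2: a=2 ⇒ p=23, q=3
i=3: a=1 ⇒ p=31, q=4
→ (31, 4).  Check: 31²=961, 60·4²=960, difference 1.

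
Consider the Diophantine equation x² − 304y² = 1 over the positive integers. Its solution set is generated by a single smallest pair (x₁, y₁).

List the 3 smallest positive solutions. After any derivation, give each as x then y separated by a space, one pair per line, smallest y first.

57799 3315
6681448801 383207370
772362118440199 44298005553945

[17; 2,3,2,1,1,1,1,1,2,3,2,34] for √304; ℓ=12 ⇒ convergent index 11
k=0  a_k=17  p_k/q_k = 17/1
k=1  a_k=2  p_k/q_k = 35/2
…
k=4  a_k=1  p_k/q_k = 401/23
k=5  a_k=1  p_k/q_k = 680/39
…
k=7  a_k=1  p_k/q_k = 1761/101
k=8  a_k=1  p_k/q_k = 2842/163
…
k=10  a_k=3  p_k/q_k = 25177/1444
k=11  a_k=2  p_k/q_k = 57799/3315
(x₁, y₁) = (57799, 3315);  57799² − 304·3315² = 1 ✓
(57799+3315√304)^2 = 6681448801 + 383207370√304
(57799+3315√304)^3 = 772362118440199 + 44298005553945√304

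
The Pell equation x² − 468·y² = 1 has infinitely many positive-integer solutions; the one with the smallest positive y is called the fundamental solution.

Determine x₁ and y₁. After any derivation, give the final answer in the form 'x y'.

√468 = [21; 1,1,1,2,1,1,1,42, …], period ℓ=8 (even) → k=7
k=0  a_k=21  p_k/q_k = 21/1
k=1  a_k=1  p_k/q_k = 22/1
k=2  a_k=1  p_k/q_k = 43/2
…
k=6  a_k=1  p_k/q_k = 411/19
k=7  a_k=1  p_k/q_k = 649/30
fundamental: x₁=649, y₁=30  (since 421201 − 468·900 = 1)

649 30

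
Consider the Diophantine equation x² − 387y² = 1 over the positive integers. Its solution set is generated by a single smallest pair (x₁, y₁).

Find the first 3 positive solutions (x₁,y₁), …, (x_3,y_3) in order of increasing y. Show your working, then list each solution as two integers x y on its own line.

3482 177
24248647 1232628
168867574226 8584021215

√387 = [19; 1,2,19,2,1,38, …], period ℓ=6 (even) → k=5
i=0: a=19 ⇒ p=19, q=1
i=1: a=1 ⇒ p=20, q=1
i=2: a=2 ⇒ p=59, q=3
i=3: a=19 ⇒ p=1141, q=58
i=4: a=2 ⇒ p=2341, q=119
i=5: a=1 ⇒ p=3482, q=177
→ (3482, 177).  Check: 3482²=12124324, 387·177²=12124323, difference 1.
(3482+177√387)^2 = 24248647 + 1232628√387
(3482+177√387)^3 = 168867574226 + 8584021215√387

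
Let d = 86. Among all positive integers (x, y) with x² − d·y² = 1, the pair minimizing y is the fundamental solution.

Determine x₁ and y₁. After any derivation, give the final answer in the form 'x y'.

10405 1122

√86 → a₀=9, period (3,1,1,1,8,1,1,1,3,18); ℓ=10 even so k=9
a_0=9:  p_0=9·1+0=9,  q_0=9·0+1=1
…
a_5=8:  p_5=8·102+65=881,  q_5=8·11+7=95
a_6=1:  p_6=1·881+102=983,  q_6=1·95+11=106
…
a_8=1:  p_8=1·1864+983=2847,  q_8=1·201+106=307
a_9=3:  p_9=3·2847+1864=10405,  q_9=3·307+201=1122
(x₁, y₁) = (10405, 1122);  10405² − 86·1122² = 1 ✓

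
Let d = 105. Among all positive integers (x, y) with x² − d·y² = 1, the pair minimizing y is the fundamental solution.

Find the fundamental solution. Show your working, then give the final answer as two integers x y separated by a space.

41 4

√105 = [10; 4,20, …], period ℓ=2 (even) → k=1
a_0=10:  p_0=10·1+0=10,  q_0=10·0+1=1
a_1=4:  p_1=4·10+1=41,  q_1=4·1+0=4
(x₁, y₁) = (41, 4);  41² − 105·4² = 1 ✓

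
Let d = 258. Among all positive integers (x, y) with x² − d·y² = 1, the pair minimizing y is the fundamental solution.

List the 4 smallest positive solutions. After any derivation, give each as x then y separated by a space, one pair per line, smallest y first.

257 16
132097 8224
67897601 4227120
34899234817 2172731456

√258 → a₀=16, period (16,32); ℓ=2 even so k=1
i=0: a=16 ⇒ p=16, q=1
i=1: a=16 ⇒ p=257, q=16
fundamental: x₁=257, y₁=16  (since 66049 − 258·256 = 1)
(x_2, y_2) = (257·257 + 258·16·16, 257·16 + 16·257) = (132097, 8224)
(x_3, y_3) = (257·132097 + 258·16·8224, 257·8224 + 16·132097) = (67897601, 4227120)
(x_4, y_4) = (257·67897601 + 258·16·4227120, 257·4227120 + 16·67897601) = (34899234817, 2172731456)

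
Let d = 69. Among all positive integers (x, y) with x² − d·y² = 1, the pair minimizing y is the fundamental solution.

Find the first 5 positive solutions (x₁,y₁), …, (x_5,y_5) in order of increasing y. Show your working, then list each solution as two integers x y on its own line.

7775 936
120901249 14554800
1880014414175 226327139064
29234224019520001 3519386997890400
454592181623521601375 54726467590868580936

d=69: √d = [8; 3,3,1,4,1,3,3,16] (ℓ=8, even), read p_7/q_7
i=0: a=8 ⇒ p=8, q=1
…
i=2: a=3 ⇒ p=83, q=10
i=3: a=1 ⇒ p=108, q=13
i=4: a=4 ⇒ p=515, q=62
…
i=6: a=3 ⇒ p=2384, q=287
i=7: a=3 ⇒ p=7775, q=936
(x₁, y₁) = (7775, 936);  7775² − 69·936² = 1 ✓
n=2: (7775,936)∘(7775,936) = (7775·7775+69·936·936, 7775·936+936·7775) = (120901249,14554800)
n=3: (120901249,14554800)∘(7775,936) = (7775·120901249+69·936·14554800, 7775·14554800+936·120901249) = (1880014414175,226327139064)
n=4: (1880014414175,226327139064)∘(7775,936) = (7775·1880014414175+69·936·226327139064, 7775·226327139064+936·1880014414175) = (29234224019520001,3519386997890400)
n=5: (29234224019520001,3519386997890400)∘(7775,936) = (7775·29234224019520001+69·936·3519386997890400, 7775·3519386997890400+936·29234224019520001) = (454592181623521601375,54726467590868580936)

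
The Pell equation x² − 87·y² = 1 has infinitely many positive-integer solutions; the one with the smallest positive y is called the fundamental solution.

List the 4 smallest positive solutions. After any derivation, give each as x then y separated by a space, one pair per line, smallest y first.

[9; 3,18] for √87; ℓ=2 ⇒ convergent index 1
a_0=9:  p_0=9·1+0=9,  q_0=9·0+1=1
a_1=3:  p_1=3·9+1=28,  q_1=3·1+0=3
fundamental: x₁=28, y₁=3  (since 784 − 87·9 = 1)
n=2: (28,3)∘(28,3) = (28·28+87·3·3, 28·3+3·28) = (1567,168)
n=3: (1567,168)∘(28,3) = (28·1567+87·3·168, 28·168+3·1567) = (87724,9405)
n=4: (87724,9405)∘(28,3) = (28·87724+87·3·9405, 28·9405+3·87724) = (4910977,526512)

28 3
1567 168
87724 9405
4910977 526512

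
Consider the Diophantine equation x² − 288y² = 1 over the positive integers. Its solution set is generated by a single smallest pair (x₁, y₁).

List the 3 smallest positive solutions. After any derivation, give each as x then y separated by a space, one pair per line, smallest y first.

d=288: √d = [16; 1,32] (ℓ=2, even), read p_1/q_1
step 0: (16, 1)  from 16·(1,0) + (0,1)
step 1: (17, 1)  from 1·(16,1) + (1,0)
fundamental: x₁=17, y₁=1  (since 289 − 288·1 = 1)
k=2:  x_2 = 17·17+288·1·1 = 577,  y_2 = 17·1+1·17 = 34
k=3:  x_3 = 17·577+288·1·34 = 19601,  y_3 = 17·34+1·577 = 1155

17 1
577 34
19601 1155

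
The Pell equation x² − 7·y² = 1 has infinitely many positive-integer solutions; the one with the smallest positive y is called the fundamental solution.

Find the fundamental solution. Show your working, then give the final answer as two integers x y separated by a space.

d=7: √d = [2; 1,1,1,4] (ℓ=4, even), read p_3/q_3
k=0  a_k=2  p_k/q_k = 2/1
…
k=2  a_k=1  p_k/q_k = 5/2
k=3  a_k=1  p_k/q_k = 8/3
fundamental: x₁=8, y₁=3  (since 64 − 7·9 = 1)

8 3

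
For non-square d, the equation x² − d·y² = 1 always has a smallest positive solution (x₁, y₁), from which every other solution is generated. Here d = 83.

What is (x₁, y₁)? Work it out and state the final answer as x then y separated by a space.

d=83: √d = [9; 9,18] (ℓ=2, even), read p_1/q_1
a_0=9:  p_0=9·1+0=9,  q_0=9·0+1=1
a_1=9:  p_1=9·9+1=82,  q_1=9·1+0=9
fundamental: x₁=82, y₁=9  (since 6724 − 83·81 = 1)

82 9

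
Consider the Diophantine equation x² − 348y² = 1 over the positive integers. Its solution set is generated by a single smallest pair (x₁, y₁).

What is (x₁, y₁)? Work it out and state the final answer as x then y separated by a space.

1567 84

√348 = [18; 1,1,1,8,1,1,1,36, …], period ℓ=8 (even) → k=7
step 0: (18, 1)  from 18·(1,0) + (0,1)
…
step 2: (37, 2)  from 1·(19,1) + (18,1)
…
step 6: (1026, 55)  from 1·(541,29) + (485,26)
step 7: (1567, 84)  from 1·(1026,55) + (541,29)
fundamental: x₁=1567, y₁=84  (since 2455489 − 348·7056 = 1)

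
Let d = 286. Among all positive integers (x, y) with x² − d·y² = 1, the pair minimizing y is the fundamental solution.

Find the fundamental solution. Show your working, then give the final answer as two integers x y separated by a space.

[16; 1,10,3,3,2,3,3,10,1,32] for √286; ℓ=10 ⇒ convergent index 9
i=0: a=16 ⇒ p=16, q=1
…
i=2: a=10 ⇒ p=186, q=11
i=3: a=3 ⇒ p=575, q=34
…
i=5: a=2 ⇒ p=4397, q=260
i=6: a=3 ⇒ p=15102, q=893
…
i=8: a=10 ⇒ p=512132, q=30283
i=9: a=1 ⇒ p=561835, q=33222
fundamental: x₁=561835, y₁=33222  (since 315658567225 − 286·1103701284 = 1)

561835 33222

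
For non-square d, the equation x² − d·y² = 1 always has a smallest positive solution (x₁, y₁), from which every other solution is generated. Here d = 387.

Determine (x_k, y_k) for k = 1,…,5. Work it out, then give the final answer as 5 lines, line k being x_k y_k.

3482 177
24248647 1232628
168867574226 8584021215
1175993762661217 59779122508632
8189620394305140962 416301800566092033

[19; 1,2,19,2,1,38] for √387; ℓ=6 ⇒ convergent index 5
k=0  a_k=19  p_k/q_k = 19/1
…
k=2  a_k=2  p_k/q_k = 59/3
…
k=4  a_k=2  p_k/q_k = 2341/119
k=5  a_k=1  p_k/q_k = 3482/177
(x₁, y₁) = (3482, 177);  3482² − 387·177² = 1 ✓
(3482+177√387)^2 = 24248647 + 1232628√387
(3482+177√387)^3 = 168867574226 + 8584021215√387
(3482+177√387)^4 = 1175993762661217 + 59779122508632√387
(3482+177√387)^5 = 8189620394305140962 + 416301800566092033√387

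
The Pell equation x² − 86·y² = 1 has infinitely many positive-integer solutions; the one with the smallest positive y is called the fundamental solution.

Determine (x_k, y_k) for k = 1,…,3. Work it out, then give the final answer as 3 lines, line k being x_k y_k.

d=86: √d = [9; 3,1,1,1,8,1,1,1,3,18] (ℓ=10, even), read p_9/q_9
step 0: (9, 1)  from 9·(1,0) + (0,1)
step 1: (28, 3)  from 3·(9,1) + (1,0)
step 2: (37, 4)  from 1·(28,3) + (9,1)
…
step 4: (102, 11)  from 1·(65,7) + (37,4)
…
step 6: (983, 106)  from 1·(881,95) + (102,11)
…
step 8: (2847, 307)  from 1·(1864,201) + (983,106)
step 9: (10405, 1122)  from 3·(2847,307) + (1864,201)
→ (10405, 1122).  Check: 10405²=108264025, 86·1122²=108264024, difference 1.
(x_2, y_2) = (10405·10405 + 86·1122·1122, 10405·1122 + 1122·10405) = (216528049, 23348820)
(x_3, y_3) = (10405·216528049 + 86·1122·23348820, 10405·23348820 + 1122·216528049) = (4505948689285, 485888943078)

10405 1122
216528049 23348820
4505948689285 485888943078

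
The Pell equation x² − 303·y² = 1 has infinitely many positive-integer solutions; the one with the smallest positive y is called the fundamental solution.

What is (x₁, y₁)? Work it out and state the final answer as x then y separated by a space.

d=303: √d = [17; 2,2,5,2,2,34] (ℓ=6, even), read p_5/q_5
a_0=17:  p_0=17·1+0=17,  q_0=17·0+1=1
…
a_3=5:  p_3=5·87+35=470,  q_3=5·5+2=27
a_4=2:  p_4=2·470+87=1027,  q_4=2·27+5=59
a_5=2:  p_5=2·1027+470=2524,  q_5=2·59+27=145
fundamental: x₁=2524, y₁=145  (since 6370576 − 303·21025 = 1)

2524 145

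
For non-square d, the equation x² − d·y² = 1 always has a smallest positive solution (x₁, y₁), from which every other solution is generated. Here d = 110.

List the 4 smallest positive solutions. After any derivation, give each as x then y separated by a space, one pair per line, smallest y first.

21 2
881 84
36981 3526
1552321 148008

d=110: √d = [10; 2,20] (ℓ=2, even), read p_1/q_1
k=0  a_k=10  p_k/q_k = 10/1
k=1  a_k=2  p_k/q_k = 21/2
(x₁, y₁) = (21, 2);  21² − 110·2² = 1 ✓
k=2:  x_2 = 21·21+110·2·2 = 881,  y_2 = 21·2+2·21 = 84
k=3:  x_3 = 21·881+110·2·84 = 36981,  y_3 = 21·84+2·881 = 3526
k=4:  x_4 = 21·36981+110·2·3526 = 1552321,  y_4 = 21·3526+2·36981 = 148008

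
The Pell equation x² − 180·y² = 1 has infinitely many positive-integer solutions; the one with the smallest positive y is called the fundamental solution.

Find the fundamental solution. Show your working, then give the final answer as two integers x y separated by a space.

[13; 2,2,2,26] for √180; ℓ=4 ⇒ convergent index 3
k=0  a_k=13  p_k/q_k = 13/1
…
k=2  a_k=2  p_k/q_k = 67/5
k=3  a_k=2  p_k/q_k = 161/12
(x₁, y₁) = (161, 12);  161² − 180·12² = 1 ✓

161 12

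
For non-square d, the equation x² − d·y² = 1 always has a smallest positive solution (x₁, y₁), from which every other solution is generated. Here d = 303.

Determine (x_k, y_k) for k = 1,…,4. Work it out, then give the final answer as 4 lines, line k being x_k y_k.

d=303: √d = [17; 2,2,5,2,2,34] (ℓ=6, even), read p_5/q_5
a_0=17:  p_0=17·1+0=17,  q_0=17·0+1=1
a_1=2:  p_1=2·17+1=35,  q_1=2·1+0=2
…
a_4=2:  p_4=2·470+87=1027,  q_4=2·27+5=59
a_5=2:  p_5=2·1027+470=2524,  q_5=2·59+27=145
→ (2524, 145).  Check: 2524²=6370576, 303·145²=6370575, difference 1.
n=2: (2524,145)∘(2524,145) = (2524·2524+303·145·145, 2524·145+145·2524) = (12741151,731960)
n=3: (12741151,731960)∘(2524,145) = (2524·12741151+303·145·731960, 2524·731960+145·12741151) = (64317327724,3694933935)
n=4: (64317327724,3694933935)∘(2524,145) = (2524·64317327724+303·145·3694933935, 2524·3694933935+145·64317327724) = (324673857609601,18652025771920)

2524 145
12741151 731960
64317327724 3694933935
324673857609601 18652025771920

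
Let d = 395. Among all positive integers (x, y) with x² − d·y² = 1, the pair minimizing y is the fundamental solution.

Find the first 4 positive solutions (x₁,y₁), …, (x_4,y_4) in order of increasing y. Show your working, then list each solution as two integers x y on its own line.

159 8
50561 2544
16078239 808984
5112829441 257254368

[19; 1,6,1,38] for √395; ℓ=4 ⇒ convergent index 3
a_0=19:  p_0=19·1+0=19,  q_0=19·0+1=1
a_1=1:  p_1=1·19+1=20,  q_1=1·1+0=1
a_2=6:  p_2=6·20+19=139,  q_2=6·1+1=7
a_3=1:  p_3=1·139+20=159,  q_3=1·7+1=8
→ (159, 8).  Check: 159²=25281, 395·8²=25280, difference 1.
(159+8√395)^2 = 50561 + 2544√395
(159+8√395)^3 = 16078239 + 808984√395
(159+8√395)^4 = 5112829441 + 257254368√395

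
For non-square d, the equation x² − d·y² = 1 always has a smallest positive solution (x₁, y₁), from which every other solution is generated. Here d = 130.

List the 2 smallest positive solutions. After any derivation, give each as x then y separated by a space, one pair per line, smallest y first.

6499 570
84474001 7408860

d=130: √d = [11; 2,2,22] (ℓ=3, odd), read p_5/q_5
i=0: a=11 ⇒ p=11, q=1
…
i=3: a=22 ⇒ p=1277, q=112
i=4: a=2 ⇒ p=2611, q=229
i=5: a=2 ⇒ p=6499, q=570
(x₁, y₁) = (6499, 570);  6499² − 130·570² = 1 ✓
(6499+570√130)^2 = 84474001 + 7408860√130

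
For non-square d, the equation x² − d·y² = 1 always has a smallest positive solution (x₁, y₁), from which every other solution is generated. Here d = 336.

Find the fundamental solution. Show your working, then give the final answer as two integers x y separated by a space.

55 3

d=336: √d = [18; 3,36] (ℓ=2, even), read p_1/q_1
i=0: a=18 ⇒ p=18, q=1
i=1: a=3 ⇒ p=55, q=3
(x₁, y₁) = (55, 3);  55² − 336·3² = 1 ✓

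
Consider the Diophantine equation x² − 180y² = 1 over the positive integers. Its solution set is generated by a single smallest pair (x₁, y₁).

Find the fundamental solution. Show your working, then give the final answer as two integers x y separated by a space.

√180 = [13; 2,2,2,26, …], period ℓ=4 (even) → k=3
i=0: a=13 ⇒ p=13, q=1
…
i=2: a=2 ⇒ p=67, q=5
i=3: a=2 ⇒ p=161, q=12
fundamental: x₁=161, y₁=12  (since 25921 − 180·144 = 1)

161 12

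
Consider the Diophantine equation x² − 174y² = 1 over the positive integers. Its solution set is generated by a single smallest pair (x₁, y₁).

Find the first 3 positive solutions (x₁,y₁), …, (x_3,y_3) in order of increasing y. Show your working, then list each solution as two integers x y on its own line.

d=174: √d = [13; 5,4,5,26] (ℓ=4, even), read p_3/q_3
k=0  a_k=13  p_k/q_k = 13/1
k=1  a_k=5  p_k/q_k = 66/5
k=2  a_k=4  p_k/q_k = 277/21
k=3  a_k=5  p_k/q_k = 1451/110
fundamental: x₁=1451, y₁=110  (since 2105401 − 174·12100 = 1)
n=2: (1451,110)∘(1451,110) = (1451·1451+174·110·110, 1451·110+110·1451) = (4210801,319220)
n=3: (4210801,319220)∘(1451,110) = (1451·4210801+174·110·319220, 1451·319220+110·4210801) = (12219743051,926376330)

1451 110
4210801 319220
12219743051 926376330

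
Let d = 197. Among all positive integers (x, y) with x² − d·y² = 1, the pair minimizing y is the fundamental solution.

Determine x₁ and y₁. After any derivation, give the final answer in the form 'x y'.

[14; 28] for √197; ℓ=1 ⇒ convergent index 1
a_0=14:  p_0=14·1+0=14,  q_0=14·0+1=1
a_1=28:  p_1=28·14+1=393,  q_1=28·1+0=28
→ (393, 28).  Check: 393²=154449, 197·28²=154448, difference 1.

393 28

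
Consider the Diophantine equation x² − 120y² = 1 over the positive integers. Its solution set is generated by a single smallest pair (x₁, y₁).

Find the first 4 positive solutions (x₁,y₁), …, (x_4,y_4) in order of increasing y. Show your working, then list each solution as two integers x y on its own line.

√120 = [10; 1,20, …], period ℓ=2 (even) → k=1
i=0: a=10 ⇒ p=10, q=1
i=1: a=1 ⇒ p=11, q=1
(x₁, y₁) = (11, 1);  11² − 120·1² = 1 ✓
k=2:  x_2 = 11·11+120·1·1 = 241,  y_2 = 11·1+1·11 = 22
k=3:  x_3 = 11·241+120·1·22 = 5291,  y_3 = 11·22+1·241 = 483
k=4:  x_4 = 11·5291+120·1·483 = 116161,  y_4 = 11·483+1·5291 = 10604

11 1
241 22
5291 483
116161 10604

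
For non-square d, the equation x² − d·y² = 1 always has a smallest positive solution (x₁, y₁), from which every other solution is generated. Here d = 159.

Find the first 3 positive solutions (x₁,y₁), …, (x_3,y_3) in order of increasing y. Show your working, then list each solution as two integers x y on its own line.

1324 105
3505951 278040
9283756924 736249815

[12; 1,1,1,1,3,1,1,1,1,24] for √159; ℓ=10 ⇒ convergent index 9
k=0  a_k=12  p_k/q_k = 12/1
…
k=2  a_k=1  p_k/q_k = 25/2
k=3  a_k=1  p_k/q_k = 38/3
…
k=8  a_k=1  p_k/q_k = 807/64
k=9  a_k=1  p_k/q_k = 1324/105
(x₁, y₁) = (1324, 105);  1324² − 159·105² = 1 ✓
(1324+105√159)^2 = 3505951 + 278040√159
(1324+105√159)^3 = 9283756924 + 736249815√159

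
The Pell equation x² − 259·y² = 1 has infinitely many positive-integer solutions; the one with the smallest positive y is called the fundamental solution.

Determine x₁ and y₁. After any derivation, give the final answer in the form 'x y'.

√259 = [16; 10,1,2,3,4,3,2,1,10,32, …], period ℓ=10 (even) → k=9
step 0: (16, 1)  from 16·(1,0) + (0,1)
…
step 2: (177, 11)  from 1·(161,10) + (16,1)
step 3: (515, 32)  from 2·(177,11) + (161,10)
…
step 5: (7403, 460)  from 4·(1722,107) + (515,32)
step 6: (23931, 1487)  from 3·(7403,460) + (1722,107)
step 7: (55265, 3434)  from 2·(23931,1487) + (7403,460)
step 8: (79196, 4921)  from 1·(55265,3434) + (23931,1487)
step 9: (847225, 52644)  from 10·(79196,4921) + (55265,3434)
fundamental: x₁=847225, y₁=52644  (since 717790200625 − 259·2771390736 = 1)

847225 52644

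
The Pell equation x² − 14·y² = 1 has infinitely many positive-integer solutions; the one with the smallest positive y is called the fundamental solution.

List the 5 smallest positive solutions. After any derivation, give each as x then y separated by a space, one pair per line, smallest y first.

[3; 1,2,1,6] for √14; ℓ=4 ⇒ convergent index 3
i=0: a=3 ⇒ p=3, q=1
i=1: a=1 ⇒ p=4, q=1
i=2: a=2 ⇒ p=11, q=3
i=3: a=1 ⇒ p=15, q=4
→ (15, 4).  Check: 15²=225, 14·4²=224, difference 1.
(15+4√14)^2 = 449 + 120√14
(15+4√14)^3 = 13455 + 3596√14
(15+4√14)^4 = 403201 + 107760√14
(15+4√14)^5 = 12082575 + 3229204√14

15 4
449 120
13455 3596
403201 107760
12082575 3229204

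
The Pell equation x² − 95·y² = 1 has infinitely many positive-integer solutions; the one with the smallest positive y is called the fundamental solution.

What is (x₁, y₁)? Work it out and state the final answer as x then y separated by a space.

√95 → a₀=9, period (1,2,1,18); ℓ=4 even so k=3
i=0: a=9 ⇒ p=9, q=1
i=1: a=1 ⇒ p=10, q=1
i=2: a=2 ⇒ p=29, q=3
i=3: a=1 ⇒ p=39, q=4
fundamental: x₁=39, y₁=4  (since 1521 − 95·16 = 1)

39 4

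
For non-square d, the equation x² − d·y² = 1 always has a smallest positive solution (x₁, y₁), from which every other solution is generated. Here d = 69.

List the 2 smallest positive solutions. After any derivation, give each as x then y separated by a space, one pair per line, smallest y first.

7775 936
120901249 14554800

d=69: √d = [8; 3,3,1,4,1,3,3,16] (ℓ=8, even), read p_7/q_7
k=0  a_k=8  p_k/q_k = 8/1
…
k=5  a_k=1  p_k/q_k = 623/75
k=6  a_k=3  p_k/q_k = 2384/287
k=7  a_k=3  p_k/q_k = 7775/936
(x₁, y₁) = (7775, 936);  7775² − 69·936² = 1 ✓
(x_2, y_2) = (7775·7775 + 69·936·936, 7775·936 + 936·7775) = (120901249, 14554800)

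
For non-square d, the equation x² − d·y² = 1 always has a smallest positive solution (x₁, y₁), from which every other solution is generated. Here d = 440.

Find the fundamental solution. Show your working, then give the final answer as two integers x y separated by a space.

21 1

√440 = [20; 1,40, …], period ℓ=2 (even) → k=1
step 0: (20, 1)  from 20·(1,0) + (0,1)
step 1: (21, 1)  from 1·(20,1) + (1,0)
fundamental: x₁=21, y₁=1  (since 441 − 440·1 = 1)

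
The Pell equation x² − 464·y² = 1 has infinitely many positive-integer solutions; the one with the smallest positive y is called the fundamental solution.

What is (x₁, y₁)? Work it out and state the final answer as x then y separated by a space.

√464 = [21; 1,1,5,1,1,1,5,1,1,42, …], period ℓ=10 (even) → k=9
a_0=21:  p_0=21·1+0=21,  q_0=21·0+1=1
a_1=1:  p_1=1·21+1=22,  q_1=1·1+0=1
a_2=1:  p_2=1·22+21=43,  q_2=1·1+1=2
a_3=5:  p_3=5·43+22=237,  q_3=5·2+1=11
a_4=1:  p_4=1·237+43=280,  q_4=1·11+2=13
a_5=1:  p_5=1·280+237=517,  q_5=1·13+11=24
…
a_7=5:  p_7=5·797+517=4502,  q_7=5·37+24=209
a_8=1:  p_8=1·4502+797=5299,  q_8=1·209+37=246
a_9=1:  p_9=1·5299+4502=9801,  q_9=1·246+209=455
fundamental: x₁=9801, y₁=455  (since 96059601 − 464·207025 = 1)

9801 455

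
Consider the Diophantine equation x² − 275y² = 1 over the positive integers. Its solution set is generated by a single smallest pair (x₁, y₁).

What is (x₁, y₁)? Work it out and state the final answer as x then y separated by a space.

d=275: √d = [16; 1,1,2,1,1,32] (ℓ=6, even), read p_5/q_5
i=0: a=16 ⇒ p=16, q=1
i=1: a=1 ⇒ p=17, q=1
i=2: a=1 ⇒ p=33, q=2
i=3: a=2 ⇒ p=83, q=5
i=4: a=1 ⇒ p=116, q=7
i=5: a=1 ⇒ p=199, q=12
fundamental: x₁=199, y₁=12  (since 39601 − 275·144 = 1)

199 12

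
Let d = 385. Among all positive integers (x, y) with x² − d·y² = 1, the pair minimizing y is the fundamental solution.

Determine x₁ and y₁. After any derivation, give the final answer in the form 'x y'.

95831 4884

[19; 1,1,1,1,1,…,1,1,38] for √385; ℓ=16 ⇒ convergent index 15
i=0: a=19 ⇒ p=19, q=1
i=1: a=1 ⇒ p=20, q=1
…
i=4: a=1 ⇒ p=98, q=5
…
i=8: a=2 ⇒ p=2021, q=103
i=9: a=1 ⇒ p=2747, q=140
…
i=12: a=1 ⇒ p=23271, q=1186
…
i=14: a=1 ⇒ p=59551, q=3035
i=15: a=1 ⇒ p=95831, q=4884
(x₁, y₁) = (95831, 4884);  95831² − 385·4884² = 1 ✓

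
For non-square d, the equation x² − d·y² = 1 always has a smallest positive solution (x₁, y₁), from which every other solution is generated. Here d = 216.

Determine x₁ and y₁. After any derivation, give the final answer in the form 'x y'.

485 33

[14; 1,2,3,2,1,28] for √216; ℓ=6 ⇒ convergent index 5
k=0  a_k=14  p_k/q_k = 14/1
k=1  a_k=1  p_k/q_k = 15/1
k=2  a_k=2  p_k/q_k = 44/3
…
k=4  a_k=2  p_k/q_k = 338/23
k=5  a_k=1  p_k/q_k = 485/33
fundamental: x₁=485, y₁=33  (since 235225 − 216·1089 = 1)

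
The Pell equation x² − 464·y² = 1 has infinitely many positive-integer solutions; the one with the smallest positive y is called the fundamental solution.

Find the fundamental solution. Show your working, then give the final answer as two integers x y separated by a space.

9801 455

d=464: √d = [21; 1,1,5,1,1,1,5,1,1,42] (ℓ=10, even), read p_9/q_9
a_0=21:  p_0=21·1+0=21,  q_0=21·0+1=1
…
a_2=1:  p_2=1·22+21=43,  q_2=1·1+1=2
…
a_4=1:  p_4=1·237+43=280,  q_4=1·11+2=13
…
a_6=1:  p_6=1·517+280=797,  q_6=1·24+13=37
…
a_8=1:  p_8=1·4502+797=5299,  q_8=1·209+37=246
a_9=1:  p_9=1·5299+4502=9801,  q_9=1·246+209=455
fundamental: x₁=9801, y₁=455  (since 96059601 − 464·207025 = 1)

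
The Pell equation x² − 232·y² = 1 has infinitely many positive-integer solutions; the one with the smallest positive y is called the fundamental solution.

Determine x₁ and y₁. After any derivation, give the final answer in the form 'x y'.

19603 1287

[15; 4,3,7,3,4,30] for √232; ℓ=6 ⇒ convergent index 5
step 0: (15, 1)  from 15·(1,0) + (0,1)
…
step 2: (198, 13)  from 3·(61,4) + (15,1)
…
step 4: (4539, 298)  from 3·(1447,95) + (198,13)
step 5: (19603, 1287)  from 4·(4539,298) + (1447,95)
fundamental: x₁=19603, y₁=1287  (since 384277609 − 232·1656369 = 1)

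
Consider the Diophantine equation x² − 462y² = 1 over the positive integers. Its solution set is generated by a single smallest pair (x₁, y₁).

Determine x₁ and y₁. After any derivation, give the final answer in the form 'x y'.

[21; 2,42] for √462; ℓ=2 ⇒ convergent index 1
i=0: a=21 ⇒ p=21, q=1
i=1: a=2 ⇒ p=43, q=2
fundamental: x₁=43, y₁=2  (since 1849 − 462·4 = 1)

43 2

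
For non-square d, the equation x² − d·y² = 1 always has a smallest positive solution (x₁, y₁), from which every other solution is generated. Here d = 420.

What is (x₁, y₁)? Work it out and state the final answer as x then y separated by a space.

41 2

√420 → a₀=20, period (2,40); ℓ=2 even so k=1
k=0  a_k=20  p_k/q_k = 20/1
k=1  a_k=2  p_k/q_k = 41/2
→ (41, 2).  Check: 41²=1681, 420·2²=1680, difference 1.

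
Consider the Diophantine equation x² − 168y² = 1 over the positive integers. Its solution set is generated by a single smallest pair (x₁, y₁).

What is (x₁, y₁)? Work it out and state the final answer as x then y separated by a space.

[12; 1,24] for √168; ℓ=2 ⇒ convergent index 1
i=0: a=12 ⇒ p=12, q=1
i=1: a=1 ⇒ p=13, q=1
→ (13, 1).  Check: 13²=169, 168·1²=168, difference 1.

13 1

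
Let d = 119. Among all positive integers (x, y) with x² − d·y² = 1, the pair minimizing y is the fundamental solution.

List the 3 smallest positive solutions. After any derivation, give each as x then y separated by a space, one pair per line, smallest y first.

120 11
28799 2640
6911640 633589

√119 = [10; 1,9,1,20, …], period ℓ=4 (even) → k=3
k=0  a_k=10  p_k/q_k = 10/1
k=1  a_k=1  p_k/q_k = 11/1
k=2  a_k=9  p_k/q_k = 109/10
k=3  a_k=1  p_k/q_k = 120/11
→ (120, 11).  Check: 120²=14400, 119·11²=14399, difference 1.
(120+11√119)^2 = 28799 + 2640√119
(120+11√119)^3 = 6911640 + 633589√119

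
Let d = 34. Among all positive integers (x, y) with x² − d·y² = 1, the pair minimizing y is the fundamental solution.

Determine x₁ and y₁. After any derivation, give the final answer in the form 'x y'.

35 6

d=34: √d = [5; 1,4,1,10] (ℓ=4, even), read p_3/q_3
a_0=5:  p_0=5·1+0=5,  q_0=5·0+1=1
…
a_2=4:  p_2=4·6+5=29,  q_2=4·1+1=5
a_3=1:  p_3=1·29+6=35,  q_3=1·5+1=6
(x₁, y₁) = (35, 6);  35² − 34·6² = 1 ✓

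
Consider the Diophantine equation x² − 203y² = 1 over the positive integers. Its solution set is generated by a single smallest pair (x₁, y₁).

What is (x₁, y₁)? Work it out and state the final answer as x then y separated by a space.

√203 → a₀=14, period (4,28); ℓ=2 even so k=1
step 0: (14, 1)  from 14·(1,0) + (0,1)
step 1: (57, 4)  from 4·(14,1) + (1,0)
→ (57, 4).  Check: 57²=3249, 203·4²=3248, difference 1.

57 4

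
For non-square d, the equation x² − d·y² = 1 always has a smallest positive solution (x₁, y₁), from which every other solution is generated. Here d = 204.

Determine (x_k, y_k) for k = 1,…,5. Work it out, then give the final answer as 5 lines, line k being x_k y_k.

√204 = [14; 3,1,1,6,1,1,3,28, …], period ℓ=8 (even) → k=7
step 0: (14, 1)  from 14·(1,0) + (0,1)
step 1: (43, 3)  from 3·(14,1) + (1,0)
step 2: (57, 4)  from 1·(43,3) + (14,1)
step 3: (100, 7)  from 1·(57,4) + (43,3)
…
step 6: (1414, 99)  from 1·(757,53) + (657,46)
step 7: (4999, 350)  from 3·(1414,99) + (757,53)
(x₁, y₁) = (4999, 350);  4999² − 204·350² = 1 ✓
n=2: (4999,350)∘(4999,350) = (4999·4999+204·350·350, 4999·350+350·4999) = (49980001,3499300)
n=3: (49980001,3499300)∘(4999,350) = (4999·49980001+204·350·3499300, 4999·3499300+350·49980001) = (499700044999,34986001050)
n=4: (499700044999,34986001050)∘(4999,350) = (4999·499700044999+204·350·34986001050, 4999·34986001050+350·499700044999) = (4996000999920001,349790034998600)
n=5: (4996000999920001,349790034998600)∘(4999,350) = (4999·4996000999920001+204·350·349790034998600, 4999·349790034998600+350·4996000999920001) = (49950017497500124999,3497200734930001750)

4999 350
49980001 3499300
499700044999 34986001050
4996000999920001 349790034998600
49950017497500124999 3497200734930001750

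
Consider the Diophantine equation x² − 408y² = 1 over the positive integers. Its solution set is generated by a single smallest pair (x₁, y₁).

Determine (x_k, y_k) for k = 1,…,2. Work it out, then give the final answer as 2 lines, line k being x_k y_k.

101 5
20401 1010

√408 = [20; 5,40, …], period ℓ=2 (even) → k=1
a_0=20:  p_0=20·1+0=20,  q_0=20·0+1=1
a_1=5:  p_1=5·20+1=101,  q_1=5·1+0=5
fundamental: x₁=101, y₁=5  (since 10201 − 408·25 = 1)
k=2:  x_2 = 101·101+408·5·5 = 20401,  y_2 = 101·5+5·101 = 1010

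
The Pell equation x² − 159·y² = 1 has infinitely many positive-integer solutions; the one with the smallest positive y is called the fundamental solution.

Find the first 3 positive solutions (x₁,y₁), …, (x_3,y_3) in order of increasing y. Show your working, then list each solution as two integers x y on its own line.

[12; 1,1,1,1,3,1,1,1,1,24] for √159; ℓ=10 ⇒ convergent index 9
k=0  a_k=12  p_k/q_k = 12/1
k=1  a_k=1  p_k/q_k = 13/1
k=2  a_k=1  p_k/q_k = 25/2
k=3  a_k=1  p_k/q_k = 38/3
k=4  a_k=1  p_k/q_k = 63/5
…
k=6  a_k=1  p_k/q_k = 290/23
k=7  a_k=1  p_k/q_k = 517/41
k=8  a_k=1  p_k/q_k = 807/64
k=9  a_k=1  p_k/q_k = 1324/105
→ (1324, 105).  Check: 1324²=1752976, 159·105²=1752975, difference 1.
(1324+105√159)^2 = 3505951 + 278040√159
(1324+105√159)^3 = 9283756924 + 736249815√159

1324 105
3505951 278040
9283756924 736249815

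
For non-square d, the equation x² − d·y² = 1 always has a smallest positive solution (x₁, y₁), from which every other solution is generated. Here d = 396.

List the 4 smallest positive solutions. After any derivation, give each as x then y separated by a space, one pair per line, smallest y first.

199 10
79201 3980
31521799 1584030
12545596801 630439960

[19; 1,8,1,38] for √396; ℓ=4 ⇒ convergent index 3
step 0: (19, 1)  from 19·(1,0) + (0,1)
…
step 2: (179, 9)  from 8·(20,1) + (19,1)
step 3: (199, 10)  from 1·(179,9) + (20,1)
fundamental: x₁=199, y₁=10  (since 39601 − 396·100 = 1)
k=2:  x_2 = 199·199+396·10·10 = 79201,  y_2 = 199·10+10·199 = 3980
k=3:  x_3 = 199·79201+396·10·3980 = 31521799,  y_3 = 199·3980+10·79201 = 1584030
k=4:  x_4 = 199·31521799+396·10·1584030 = 12545596801,  y_4 = 199·1584030+10·31521799 = 630439960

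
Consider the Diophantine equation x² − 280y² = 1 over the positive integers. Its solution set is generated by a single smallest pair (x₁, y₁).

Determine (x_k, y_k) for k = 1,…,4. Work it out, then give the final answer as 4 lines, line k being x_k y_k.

251 15
126001 7530
63252251 3780045
31752504001 1897575060

[16; 1,2,1,2,1,32] for √280; ℓ=6 ⇒ convergent index 5
step 0: (16, 1)  from 16·(1,0) + (0,1)
step 1: (17, 1)  from 1·(16,1) + (1,0)
step 2: (50, 3)  from 2·(17,1) + (16,1)
…
step 4: (184, 11)  from 2·(67,4) + (50,3)
step 5: (251, 15)  from 1·(184,11) + (67,4)
fundamental: x₁=251, y₁=15  (since 63001 − 280·225 = 1)
(x_2, y_2) = (251·251 + 280·15·15, 251·15 + 15·251) = (126001, 7530)
(x_3, y_3) = (251·126001 + 280·15·7530, 251·7530 + 15·126001) = (63252251, 3780045)
(x_4, y_4) = (251·63252251 + 280·15·3780045, 251·3780045 + 15·63252251) = (31752504001, 1897575060)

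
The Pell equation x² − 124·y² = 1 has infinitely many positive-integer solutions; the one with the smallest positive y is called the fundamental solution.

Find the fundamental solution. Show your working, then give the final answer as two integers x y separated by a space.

4620799 414960

√124 → a₀=11, period (7,2,1,1,1,…,2,7,22); ℓ=16 even so k=15
k=0  a_k=11  p_k/q_k = 11/1
k=1  a_k=7  p_k/q_k = 78/7
k=2  a_k=2  p_k/q_k = 167/15
k=3  a_k=1  p_k/q_k = 245/22
k=4  a_k=1  p_k/q_k = 412/37
k=5  a_k=1  p_k/q_k = 657/59
…
k=7  a_k=1  p_k/q_k = 3040/273
k=8  a_k=4  p_k/q_k = 14543/1306
k=9  a_k=1  p_k/q_k = 17583/1579
…
k=11  a_k=1  p_k/q_k = 84875/7622
k=12  a_k=1  p_k/q_k = 152167/13665
…
k=14  a_k=2  p_k/q_k = 626251/56239
k=15  a_k=7  p_k/q_k = 4620799/414960
(x₁, y₁) = (4620799, 414960);  4620799² − 124·414960² = 1 ✓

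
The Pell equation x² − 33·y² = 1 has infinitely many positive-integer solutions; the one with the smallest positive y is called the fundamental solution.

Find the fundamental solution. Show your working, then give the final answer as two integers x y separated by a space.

23 4

[5; 1,2,1,10] for √33; ℓ=4 ⇒ convergent index 3
step 0: (5, 1)  from 5·(1,0) + (0,1)
step 1: (6, 1)  from 1·(5,1) + (1,0)
step 2: (17, 3)  from 2·(6,1) + (5,1)
step 3: (23, 4)  from 1·(17,3) + (6,1)
fundamental: x₁=23, y₁=4  (since 529 − 33·16 = 1)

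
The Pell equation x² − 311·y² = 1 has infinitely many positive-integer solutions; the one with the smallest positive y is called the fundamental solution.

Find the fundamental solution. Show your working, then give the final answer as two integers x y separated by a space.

16883880 957397

[17; 1,1,1,2,1,…,1,1,34] for √311; ℓ=16 ⇒ convergent index 15
k=0  a_k=17  p_k/q_k = 17/1
…
k=5  a_k=1  p_k/q_k = 194/11
…
k=8  a_k=17  p_k/q_k = 71158/4035
…
k=14  a_k=1  p_k/q_k = 10724507/608131
k=15  a_k=1  p_k/q_k = 16883880/957397
(x₁, y₁) = (16883880, 957397);  16883880² − 311·957397² = 1 ✓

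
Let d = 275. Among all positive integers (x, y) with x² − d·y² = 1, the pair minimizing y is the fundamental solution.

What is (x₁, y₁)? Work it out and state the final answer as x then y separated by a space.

[16; 1,1,2,1,1,32] for √275; ℓ=6 ⇒ convergent index 5
a_0=16:  p_0=16·1+0=16,  q_0=16·0+1=1
a_1=1:  p_1=1·16+1=17,  q_1=1·1+0=1
…
a_4=1:  p_4=1·83+33=116,  q_4=1·5+2=7
a_5=1:  p_5=1·116+83=199,  q_5=1·7+5=12
(x₁, y₁) = (199, 12);  199² − 275·12² = 1 ✓

199 12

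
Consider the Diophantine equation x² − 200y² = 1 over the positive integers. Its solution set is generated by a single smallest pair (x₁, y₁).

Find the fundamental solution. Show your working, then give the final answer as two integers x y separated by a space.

99 7

d=200: √d = [14; 7,28] (ℓ=2, even), read p_1/q_1
a_0=14:  p_0=14·1+0=14,  q_0=14·0+1=1
a_1=7:  p_1=7·14+1=99,  q_1=7·1+0=7
(x₁, y₁) = (99, 7);  99² − 200·7² = 1 ✓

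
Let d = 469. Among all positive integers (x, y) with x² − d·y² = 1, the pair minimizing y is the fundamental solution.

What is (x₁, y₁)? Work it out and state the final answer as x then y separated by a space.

√469 → a₀=21, period (1,1,1,10,6,10,1,1,1,42); ℓ=10 even so k=9
step 0: (21, 1)  from 21·(1,0) + (0,1)
step 1: (22, 1)  from 1·(21,1) + (1,0)
…
step 3: (65, 3)  from 1·(43,2) + (22,1)
…
step 8: (90069, 4159)  from 1·(47146,2177) + (42923,1982)
step 9: (137215, 6336)  from 1·(90069,4159) + (47146,2177)
fundamental: x₁=137215, y₁=6336  (since 18827956225 − 469·40144896 = 1)

137215 6336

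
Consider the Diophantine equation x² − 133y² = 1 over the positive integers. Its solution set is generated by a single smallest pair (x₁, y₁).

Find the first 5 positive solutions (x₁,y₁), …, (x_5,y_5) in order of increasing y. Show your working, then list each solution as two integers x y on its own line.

2588599 224460
13401689565601 1162073863080
69383200415647777399 6016286479789825380
359210566425477440164982401 31147506330593762303822160
1859704226076779569066850908714999 161256807479731348725343689282300

√133 → a₀=11, period (1,1,7,5,1,…,1,1,22); ℓ=16 even so k=15
i=0: a=11 ⇒ p=11, q=1
…
i=2: a=1 ⇒ p=23, q=2
…
i=7: a=1 ⇒ p=3010, q=261
…
i=12: a=5 ⇒ p=168583, q=14618
…
i=14: a=1 ⇒ p=1378591, q=119539
i=15: a=1 ⇒ p=2588599, q=224460
→ (2588599, 224460).  Check: 2588599²=6700844782801, 133·224460²=6700844782800, difference 1.
n=2: (2588599,224460)∘(2588599,224460) = (2588599·2588599+133·224460·224460, 2588599·224460+224460·2588599) = (13401689565601,1162073863080)
n=3: (13401689565601,1162073863080)∘(2588599,224460) = (2588599·13401689565601+133·224460·1162073863080, 2588599·1162073863080+224460·13401689565601) = (69383200415647777399,6016286479789825380)
n=4: (69383200415647777399,6016286479789825380)∘(2588599,224460) = (2588599·69383200415647777399+133·224460·6016286479789825380, 2588599·6016286479789825380+224460·69383200415647777399) = (359210566425477440164982401,31147506330593762303822160)
n=5: (359210566425477440164982401,31147506330593762303822160)∘(2588599,224460) = (2588599·359210566425477440164982401+133·224460·31147506330593762303822160, 2588599·31147506330593762303822160+224460·359210566425477440164982401) = (1859704226076779569066850908714999,161256807479731348725343689282300)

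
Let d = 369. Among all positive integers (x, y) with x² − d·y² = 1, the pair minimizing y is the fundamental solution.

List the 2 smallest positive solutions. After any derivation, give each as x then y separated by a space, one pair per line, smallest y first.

8396801 437120
141012534067201 7340819306240

d=369: √d = [19; 4,1,3,2,7,4,7,2,3,1,4,38] (ℓ=12, even), read p_11/q_11
step 0: (19, 1)  from 19·(1,0) + (0,1)
step 1: (77, 4)  from 4·(19,1) + (1,0)
step 2: (96, 5)  from 1·(77,4) + (19,1)
step 3: (365, 19)  from 3·(96,5) + (77,4)
…
step 5: (6147, 320)  from 7·(826,43) + (365,19)
…
step 7: (184045, 9581)  from 7·(25414,1323) + (6147,320)
step 8: (393504, 20485)  from 2·(184045,9581) + (25414,1323)
step 9: (1364557, 71036)  from 3·(393504,20485) + (184045,9581)
step 10: (1758061, 91521)  from 1·(1364557,71036) + (393504,20485)
step 11: (8396801, 437120)  from 4·(1758061,91521) + (1364557,71036)
(x₁, y₁) = (8396801, 437120);  8396801² − 369·437120² = 1 ✓
k=2:  x_2 = 8396801·8396801+369·437120·437120 = 141012534067201,  y_2 = 8396801·437120+437120·8396801 = 7340819306240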